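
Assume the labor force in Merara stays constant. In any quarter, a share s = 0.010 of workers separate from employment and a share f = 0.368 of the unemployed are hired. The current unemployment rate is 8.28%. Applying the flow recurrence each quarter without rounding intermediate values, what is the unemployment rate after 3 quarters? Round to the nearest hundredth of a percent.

With a fixed labor force, u_{t+1} = u_t + s·(1−u_t) − f·u_t = u_t·(1−s−f) + s.
Here 1−s−f = 0.622 and s = 0.010.
u_1 = 0.082800 × 0.622 + 0.010 = 0.061502.
u_2 = 0.061502 × 0.622 + 0.010 = 0.048254.
u_3 = 0.048254 × 0.622 + 0.010 = 0.040014.

Unemployment rate after three quarters ≈ 4.00%.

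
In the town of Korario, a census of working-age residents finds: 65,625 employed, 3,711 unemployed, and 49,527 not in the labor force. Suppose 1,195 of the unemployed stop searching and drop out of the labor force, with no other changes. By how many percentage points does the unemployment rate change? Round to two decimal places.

Initially, labor force = 65,625 + 3,711 = 69,336, so u = 3,711/69,336 = 5.35%.
After the change, unemployed and labor force both fall by 1,195 → E = 65,625, U = 2,516, labor force = 68,141.
New unemployment rate = 2,516 / 68,141 = 3.69%.
Change = 3.69% − 5.35% = −1.66 percentage points.

The unemployment rate changes by −1.66 percentage points.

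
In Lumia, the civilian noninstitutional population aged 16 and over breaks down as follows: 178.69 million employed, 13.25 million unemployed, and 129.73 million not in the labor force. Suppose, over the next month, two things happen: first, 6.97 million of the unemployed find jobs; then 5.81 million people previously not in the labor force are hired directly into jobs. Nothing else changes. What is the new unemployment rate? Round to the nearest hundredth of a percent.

New unemployment rate ≈ 3.18%.

Initially, labor force = 178.69 + 13.25 = 191.94 million, so u = 13.25/191.94 = 6.90%.
After the first change, unemployed falls and employed rises by 6.97; labor force unchanged → E = 185.66, U = 6.28, labor force = 191.94 million.
After the second change, employed and labor force both rise by 5.81; unemployed unchanged → E = 191.47, U = 6.28, labor force = 197.75 million.
New unemployment rate = 6.28 / 197.75 = 3.18%.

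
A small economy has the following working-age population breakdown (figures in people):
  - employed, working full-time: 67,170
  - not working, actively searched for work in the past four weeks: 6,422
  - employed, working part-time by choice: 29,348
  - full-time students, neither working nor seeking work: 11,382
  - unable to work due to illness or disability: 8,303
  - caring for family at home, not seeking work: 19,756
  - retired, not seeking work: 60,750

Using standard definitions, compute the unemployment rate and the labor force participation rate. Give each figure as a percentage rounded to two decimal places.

Employed = 67,170 + 29,348 = 96,518.
Unemployed = 6,422.
Labor force = 96,518 + 6,422 = 102,940.
Not in labor force = 11,382 + 8,303 + 19,756 + 60,750 = 100,191 (those not working and not actively searching are outside the labor force).
Civilian working-age population = 102,940 + 100,191 = 203,131.
Unemployment rate = 6,422 / 102,940 = 6.24%.
Labor force participation rate = 102,940 / 203,131 = 50.68%.

Unemployment rate ≈ 6.24%; labor force participation rate ≈ 50.68%.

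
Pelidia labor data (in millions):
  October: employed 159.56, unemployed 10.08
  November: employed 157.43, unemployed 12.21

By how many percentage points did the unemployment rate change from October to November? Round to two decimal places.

The unemployment rate changed by +1.26 percentage points.

October: labor force = 159.56 + 10.08 = 169.64; u = 10.08/169.64 = 5.94%.
November: labor force = 157.43 + 12.21 = 169.64; u = 12.21/169.64 = 7.20%.
Change = 7.20% − 5.94% = +1.26 pp.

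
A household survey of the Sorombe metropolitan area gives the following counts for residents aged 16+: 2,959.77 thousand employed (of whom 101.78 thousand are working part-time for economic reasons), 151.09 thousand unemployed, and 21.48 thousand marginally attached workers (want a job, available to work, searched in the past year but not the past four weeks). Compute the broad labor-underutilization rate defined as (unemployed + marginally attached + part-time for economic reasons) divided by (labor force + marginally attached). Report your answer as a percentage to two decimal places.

Broad underutilization rate ≈ 8.76%.

Labor force = 2,959.77 + 151.09 = 3,110.86 thousand.
Numerator = 151.09 + 21.48 + 101.78 = 274.35 thousand.
Denominator = 3,110.86 + 21.48 = 3,132.34 thousand.
Broad rate = 274.35 / 3,132.34 = 8.76%.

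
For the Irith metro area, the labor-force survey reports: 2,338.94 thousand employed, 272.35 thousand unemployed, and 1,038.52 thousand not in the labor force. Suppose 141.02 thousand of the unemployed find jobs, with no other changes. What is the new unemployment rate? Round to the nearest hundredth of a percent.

New unemployment rate ≈ 5.03%.

Initially, labor force = 2,338.94 + 272.35 = 2,611.29 thousand, so u = 272.35/2,611.29 = 10.43%.
After the change, unemployed falls and employed rises by 141.02; labor force unchanged → E = 2,479.96, U = 131.33, labor force = 2,611.29 thousand.
New unemployment rate = 131.33 / 2,611.29 = 5.03%.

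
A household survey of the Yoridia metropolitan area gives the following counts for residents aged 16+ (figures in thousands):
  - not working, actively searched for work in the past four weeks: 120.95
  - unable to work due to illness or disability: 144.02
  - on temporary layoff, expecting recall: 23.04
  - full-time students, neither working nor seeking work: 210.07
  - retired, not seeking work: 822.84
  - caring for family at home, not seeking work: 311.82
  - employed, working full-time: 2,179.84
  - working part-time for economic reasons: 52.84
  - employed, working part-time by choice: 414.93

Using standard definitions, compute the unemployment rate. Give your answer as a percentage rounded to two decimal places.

Unemployment rate ≈ 5.16%.

Employed = 2,179.84 + 52.84 + 414.93 = 2,647.61 thousand (anyone who worked, including part-time for economic reasons, counts as employed).
Unemployed = 120.95 + 23.04 = 143.99 thousand (jobless and actively searching, or on temporary layoff).
Labor force = 2,647.61 + 143.99 = 2,791.60 thousand.
Unemployment rate = 143.99 / 2,791.60 = 5.16%.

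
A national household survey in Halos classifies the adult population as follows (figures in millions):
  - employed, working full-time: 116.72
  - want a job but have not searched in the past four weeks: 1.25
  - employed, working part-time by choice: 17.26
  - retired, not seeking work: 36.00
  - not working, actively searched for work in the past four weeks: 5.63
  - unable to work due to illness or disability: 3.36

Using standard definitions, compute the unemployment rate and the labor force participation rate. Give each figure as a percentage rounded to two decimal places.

Employed = 116.72 + 17.26 = 133.98 million.
Unemployed = 5.63 million.
Labor force = 133.98 + 5.63 = 139.61 million.
Not in labor force = 1.25 + 36.00 + 3.36 = 40.61 million (those not working and not actively searching are outside the labor force — including those who want a job but have given up searching).
Civilian working-age population = 139.61 + 40.61 = 180.22 million.
Unemployment rate = 5.63 / 139.61 = 4.03%.
Labor force participation rate = 139.61 / 180.22 = 77.47%.

Unemployment rate ≈ 4.03%; labor force participation rate ≈ 77.47%.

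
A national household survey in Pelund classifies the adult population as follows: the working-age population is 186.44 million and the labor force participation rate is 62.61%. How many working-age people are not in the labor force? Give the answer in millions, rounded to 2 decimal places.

About 69.71 million are not in the labor force.

Share not in the labor force = 1 − 0.6261 = 0.3739.
Not in labor force = 0.3739 × 186.44 ≈ 69.71 million.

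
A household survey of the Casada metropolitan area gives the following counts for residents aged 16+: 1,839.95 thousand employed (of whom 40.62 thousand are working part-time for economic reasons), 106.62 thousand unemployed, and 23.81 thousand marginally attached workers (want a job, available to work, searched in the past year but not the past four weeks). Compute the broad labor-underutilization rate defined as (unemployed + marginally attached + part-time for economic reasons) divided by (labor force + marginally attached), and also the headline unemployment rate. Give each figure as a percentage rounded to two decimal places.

Broad underutilization rate ≈ 8.68%; headline unemployment rate ≈ 5.48%.

Labor force = 1,839.95 + 106.62 = 1,946.57 thousand.
Numerator = 106.62 + 23.81 + 40.62 = 171.05 thousand.
Denominator = 1,946.57 + 23.81 = 1,970.38 thousand.
Broad rate = 171.05 / 1,970.38 = 8.68%.
Headline unemployment rate = 106.62 / 1,946.57 = 5.48%.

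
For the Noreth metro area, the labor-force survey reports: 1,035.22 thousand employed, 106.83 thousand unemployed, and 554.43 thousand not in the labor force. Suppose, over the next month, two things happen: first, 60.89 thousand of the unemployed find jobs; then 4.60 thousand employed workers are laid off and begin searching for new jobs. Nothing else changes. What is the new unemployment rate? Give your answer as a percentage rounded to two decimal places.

New unemployment rate ≈ 4.43%.

Initially, labor force = 1,035.22 + 106.83 = 1,142.05 thousand, so u = 106.83/1,142.05 = 9.35%.
After the first change, unemployed falls and employed rises by 60.89; labor force unchanged → E = 1,096.11, U = 45.94, labor force = 1,142.05 thousand.
After the second change, employed falls and unemployed rises by 4.60; labor force unchanged → E = 1,091.51, U = 50.54, labor force = 1,142.05 thousand.
New unemployment rate = 50.54 / 1,142.05 = 4.43%.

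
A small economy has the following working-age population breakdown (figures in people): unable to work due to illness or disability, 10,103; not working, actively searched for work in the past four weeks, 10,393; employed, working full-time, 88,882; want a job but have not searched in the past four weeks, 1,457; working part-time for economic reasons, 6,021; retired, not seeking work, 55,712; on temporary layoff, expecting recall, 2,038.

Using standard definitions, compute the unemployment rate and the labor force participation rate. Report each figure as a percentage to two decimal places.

Employed = 88,882 + 6,021 = 94,903 (anyone who worked, including part-time for economic reasons, counts as employed).
Unemployed = 10,393 + 2,038 = 12,431 (jobless and actively searching, or on temporary layoff).
Labor force = 94,903 + 12,431 = 107,334.
Not in labor force = 10,103 + 1,457 + 55,712 = 67,272 (those not working and not actively searching are outside the labor force — including those who want a job but have given up searching).
Civilian working-age population = 107,334 + 67,272 = 174,606.
Unemployment rate = 12,431 / 107,334 = 11.58%.
Labor force participation rate = 107,334 / 174,606 = 61.47%.

Unemployment rate ≈ 11.58%; labor force participation rate ≈ 61.47%.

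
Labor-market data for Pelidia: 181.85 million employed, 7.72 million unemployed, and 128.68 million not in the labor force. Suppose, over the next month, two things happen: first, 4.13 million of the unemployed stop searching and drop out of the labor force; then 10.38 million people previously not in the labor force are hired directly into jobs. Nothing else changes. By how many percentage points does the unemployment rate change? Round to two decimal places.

The unemployment rate changes by −2.24 percentage points.

Initially, labor force = 181.85 + 7.72 = 189.57 million, so u = 7.72/189.57 = 4.07%.
After the first change, unemployed and labor force both fall by 4.13 → E = 181.85, U = 3.59, labor force = 185.44 million.
After the second change, employed and labor force both rise by 10.38; unemployed unchanged → E = 192.23, U = 3.59, labor force = 195.82 million.
New unemployment rate = 3.59 / 195.82 = 1.83%.
Change = 1.83% − 4.07% = −2.24 percentage points.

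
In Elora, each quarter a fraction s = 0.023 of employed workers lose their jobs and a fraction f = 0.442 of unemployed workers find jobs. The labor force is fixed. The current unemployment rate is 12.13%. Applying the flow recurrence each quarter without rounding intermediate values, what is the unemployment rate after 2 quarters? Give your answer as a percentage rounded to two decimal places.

Unemployment rate after two quarters ≈ 7.00%.

With a fixed labor force, u_{t+1} = u_t + s·(1−u_t) − f·u_t = u_t·(1−s−f) + s.
Here 1−s−f = 0.535 and s = 0.023.
u_1 = 0.121300 × 0.535 + 0.023 = 0.087896.
u_2 = 0.087896 × 0.535 + 0.023 = 0.070024.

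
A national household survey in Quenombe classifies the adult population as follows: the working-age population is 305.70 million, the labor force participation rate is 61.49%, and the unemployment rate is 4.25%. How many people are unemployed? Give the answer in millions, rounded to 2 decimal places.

Labor force = 0.6149 × 305.70 = 187.97 million.
Unemployed = 0.0425 × 187.97 ≈ 7.99 million.

About 7.99 million are unemployed.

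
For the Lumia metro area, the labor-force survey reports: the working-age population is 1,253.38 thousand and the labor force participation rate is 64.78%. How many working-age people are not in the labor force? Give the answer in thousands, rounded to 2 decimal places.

Share not in the labor force = 1 − 0.6478 = 0.3522.
Not in labor force = 0.3522 × 1,253.38 ≈ 441.44 thousand.

About 441.44 thousand are not in the labor force.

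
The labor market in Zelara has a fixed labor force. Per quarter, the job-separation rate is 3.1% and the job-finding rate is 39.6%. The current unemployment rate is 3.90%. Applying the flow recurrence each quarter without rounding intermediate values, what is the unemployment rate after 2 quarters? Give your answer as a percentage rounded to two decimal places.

With a fixed labor force, u_{t+1} = u_t + s·(1−u_t) − f·u_t = u_t·(1−s−f) + s.
Here 1−s−f = 0.573 and s = 0.031.
u_1 = 0.039000 × 0.573 + 0.031 = 0.053347.
u_2 = 0.053347 × 0.573 + 0.031 = 0.061568.

Unemployment rate after two quarters ≈ 6.16%.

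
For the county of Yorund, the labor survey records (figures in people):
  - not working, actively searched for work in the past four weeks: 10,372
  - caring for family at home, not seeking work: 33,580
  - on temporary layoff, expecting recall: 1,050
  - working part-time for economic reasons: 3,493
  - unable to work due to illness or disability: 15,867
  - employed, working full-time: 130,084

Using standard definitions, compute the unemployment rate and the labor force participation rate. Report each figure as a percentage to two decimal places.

Employed = 3,493 + 130,084 = 133,577 (anyone who worked, including part-time for economic reasons, counts as employed).
Unemployed = 10,372 + 1,050 = 11,422 (jobless and actively searching, or on temporary layoff).
Labor force = 133,577 + 11,422 = 144,999.
Not in labor force = 33,580 + 15,867 = 49,447 (those not working and not actively searching are outside the labor force).
Civilian working-age population = 144,999 + 49,447 = 194,446.
Unemployment rate = 11,422 / 144,999 = 7.88%.
Labor force participation rate = 144,999 / 194,446 = 74.57%.

Unemployment rate ≈ 7.88%; labor force participation rate ≈ 74.57%.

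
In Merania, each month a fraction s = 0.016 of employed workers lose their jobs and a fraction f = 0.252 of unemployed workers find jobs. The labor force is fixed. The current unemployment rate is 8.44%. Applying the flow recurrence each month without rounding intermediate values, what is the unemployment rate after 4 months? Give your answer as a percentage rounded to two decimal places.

Unemployment rate after four months ≈ 6.68%.

With a fixed labor force, u_{t+1} = u_t + s·(1−u_t) − f·u_t = u_t·(1−s−f) + s.
Here 1−s−f = 0.732 and s = 0.016.
u_1 = 0.084400 × 0.732 + 0.016 = 0.077781.
u_2 = 0.077781 × 0.732 + 0.016 = 0.072936.
u_3 = 0.072936 × 0.732 + 0.016 = 0.069389.
u_4 = 0.069389 × 0.732 + 0.016 = 0.066793.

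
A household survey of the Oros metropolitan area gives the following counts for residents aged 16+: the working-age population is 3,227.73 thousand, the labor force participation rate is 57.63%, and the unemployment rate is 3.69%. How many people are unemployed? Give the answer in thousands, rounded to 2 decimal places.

About 68.64 thousand are unemployed.

Labor force = 0.5763 × 3,227.73 = 1,860.14 thousand.
Unemployed = 0.0369 × 1,860.14 ≈ 68.64 thousand.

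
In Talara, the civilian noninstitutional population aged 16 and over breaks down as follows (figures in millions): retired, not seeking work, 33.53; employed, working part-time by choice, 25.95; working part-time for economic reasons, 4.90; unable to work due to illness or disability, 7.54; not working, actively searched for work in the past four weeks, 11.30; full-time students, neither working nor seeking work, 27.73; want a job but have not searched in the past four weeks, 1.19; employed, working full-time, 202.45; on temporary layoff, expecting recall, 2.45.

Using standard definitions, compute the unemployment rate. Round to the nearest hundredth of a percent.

Unemployment rate ≈ 5.57%.

Employed = 25.95 + 4.90 + 202.45 = 233.30 million (anyone who worked, including part-time for economic reasons, counts as employed).
Unemployed = 11.30 + 2.45 = 13.75 million (jobless and actively searching, or on temporary layoff).
Labor force = 233.30 + 13.75 = 247.05 million.
Unemployment rate = 13.75 / 247.05 = 5.57%.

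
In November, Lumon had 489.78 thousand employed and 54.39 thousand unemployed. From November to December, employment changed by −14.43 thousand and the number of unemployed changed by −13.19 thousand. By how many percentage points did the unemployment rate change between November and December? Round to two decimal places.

The unemployment rate changed by −2.02 percentage points.

November: labor force = 489.78 + 54.39 = 544.17; u = 54.39/544.17 = 10.00%.
December: labor force = 475.35 + 41.20 = 516.55; u = 41.20/516.55 = 7.98%.
Change = 7.98% − 10.00% = −2.02 pp.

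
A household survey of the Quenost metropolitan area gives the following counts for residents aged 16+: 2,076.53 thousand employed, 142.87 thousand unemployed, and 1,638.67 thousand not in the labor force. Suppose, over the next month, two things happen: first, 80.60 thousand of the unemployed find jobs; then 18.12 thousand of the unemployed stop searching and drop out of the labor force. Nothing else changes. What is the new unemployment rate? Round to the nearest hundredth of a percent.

Initially, labor force = 2,076.53 + 142.87 = 2,219.40 thousand, so u = 142.87/2,219.40 = 6.44%.
After the first change, unemployed falls and employed rises by 80.60; labor force unchanged → E = 2,157.13, U = 62.27, labor force = 2,219.40 thousand.
After the second change, unemployed and labor force both fall by 18.12 → E = 2,157.13, U = 44.15, labor force = 2,201.28 thousand.
New unemployment rate = 44.15 / 2,201.28 = 2.01%.

New unemployment rate ≈ 2.01%.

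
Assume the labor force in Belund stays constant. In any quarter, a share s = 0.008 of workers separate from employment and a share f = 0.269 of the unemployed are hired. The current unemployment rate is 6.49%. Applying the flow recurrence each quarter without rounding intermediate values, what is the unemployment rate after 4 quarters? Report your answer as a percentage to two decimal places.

Unemployment rate after four quarters ≈ 3.87%.

With a fixed labor force, u_{t+1} = u_t + s·(1−u_t) − f·u_t = u_t·(1−s−f) + s.
Here 1−s−f = 0.723 and s = 0.008.
u_1 = 0.064900 × 0.723 + 0.008 = 0.054923.
u_2 = 0.054923 × 0.723 + 0.008 = 0.047709.
u_3 = 0.047709 × 0.723 + 0.008 = 0.042494.
u_4 = 0.042494 × 0.723 + 0.008 = 0.038723.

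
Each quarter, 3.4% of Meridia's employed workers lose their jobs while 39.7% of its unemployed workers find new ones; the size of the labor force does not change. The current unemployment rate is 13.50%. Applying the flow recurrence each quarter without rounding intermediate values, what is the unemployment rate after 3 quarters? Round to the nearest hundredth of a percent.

Unemployment rate after three quarters ≈ 8.92%.

With a fixed labor force, u_{t+1} = u_t + s·(1−u_t) − f·u_t = u_t·(1−s−f) + s.
Here 1−s−f = 0.569 and s = 0.034.
u_1 = 0.135000 × 0.569 + 0.034 = 0.110815.
u_2 = 0.110815 × 0.569 + 0.034 = 0.097054.
u_3 = 0.097054 × 0.569 + 0.034 = 0.089224.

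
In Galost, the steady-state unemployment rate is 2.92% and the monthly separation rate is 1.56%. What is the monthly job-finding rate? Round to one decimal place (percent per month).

Job-finding rate ≈ 51.9% per month.

From u* = s/(s+f): f = s·(1−u)/u.
f = 1.56 × (1 − 0.0292) / 0.0292 = 1.5144 / 0.0292 ≈ 51.9% per month.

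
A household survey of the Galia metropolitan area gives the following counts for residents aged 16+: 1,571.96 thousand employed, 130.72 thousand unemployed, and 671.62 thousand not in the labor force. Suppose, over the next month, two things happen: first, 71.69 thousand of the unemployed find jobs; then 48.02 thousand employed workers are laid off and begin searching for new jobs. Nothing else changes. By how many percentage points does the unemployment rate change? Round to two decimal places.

Initially, labor force = 1,571.96 + 130.72 = 1,702.68 thousand, so u = 130.72/1,702.68 = 7.68%.
After the first change, unemployed falls and employed rises by 71.69; labor force unchanged → E = 1,643.65, U = 59.03, labor force = 1,702.68 thousand.
After the second change, employed falls and unemployed rises by 48.02; labor force unchanged → E = 1,595.63, U = 107.05, labor force = 1,702.68 thousand.
New unemployment rate = 107.05 / 1,702.68 = 6.29%.
Change = 6.29% − 7.68% = −1.39 percentage points.

The unemployment rate changes by −1.39 percentage points.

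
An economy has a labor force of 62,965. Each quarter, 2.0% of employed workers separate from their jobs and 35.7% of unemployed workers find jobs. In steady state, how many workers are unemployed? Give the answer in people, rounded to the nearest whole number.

Steady-state unemployment rate u* = s/(s+f) = 2.0/(2.0+35.7) = 0.053050.
Unemployed = u* × labor force = 0.053050 × 62,965 ≈ 3,340.

About 3,340 are unemployed in steady state.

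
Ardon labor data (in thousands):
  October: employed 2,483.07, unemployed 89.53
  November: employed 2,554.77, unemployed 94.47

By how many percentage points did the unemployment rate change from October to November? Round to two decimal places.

The unemployment rate changed by +0.09 percentage points.

October: labor force = 2,483.07 + 89.53 = 2,572.60; u = 89.53/2,572.60 = 3.48%.
November: labor force = 2,554.77 + 94.47 = 2,649.24; u = 94.47/2,649.24 = 3.57%.
Change = 3.57% − 3.48% = +0.09 pp.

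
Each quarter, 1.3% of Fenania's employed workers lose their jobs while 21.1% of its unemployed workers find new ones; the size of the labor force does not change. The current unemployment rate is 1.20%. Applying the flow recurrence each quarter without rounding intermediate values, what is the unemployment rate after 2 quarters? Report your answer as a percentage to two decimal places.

Unemployment rate after two quarters ≈ 3.03%.

With a fixed labor force, u_{t+1} = u_t + s·(1−u_t) − f·u_t = u_t·(1−s−f) + s.
Here 1−s−f = 0.776 and s = 0.013.
u_1 = 0.012000 × 0.776 + 0.013 = 0.022312.
u_2 = 0.022312 × 0.776 + 0.013 = 0.030314.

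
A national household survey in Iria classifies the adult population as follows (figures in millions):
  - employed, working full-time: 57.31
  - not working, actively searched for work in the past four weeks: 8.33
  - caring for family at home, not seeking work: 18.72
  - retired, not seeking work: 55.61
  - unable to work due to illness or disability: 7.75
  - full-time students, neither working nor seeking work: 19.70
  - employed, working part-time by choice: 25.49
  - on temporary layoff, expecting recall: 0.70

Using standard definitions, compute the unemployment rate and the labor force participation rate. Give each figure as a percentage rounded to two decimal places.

Unemployment rate ≈ 9.83%; labor force participation rate ≈ 47.43%.

Employed = 57.31 + 25.49 = 82.80 million.
Unemployed = 8.33 + 0.70 = 9.03 million (jobless and actively searching, or on temporary layoff).
Labor force = 82.80 + 9.03 = 91.83 million.
Not in labor force = 18.72 + 55.61 + 7.75 + 19.70 = 101.78 million (those not working and not actively searching are outside the labor force).
Civilian working-age population = 91.83 + 101.78 = 193.61 million.
Unemployment rate = 9.03 / 91.83 = 9.83%.
Labor force participation rate = 91.83 / 193.61 = 47.43%.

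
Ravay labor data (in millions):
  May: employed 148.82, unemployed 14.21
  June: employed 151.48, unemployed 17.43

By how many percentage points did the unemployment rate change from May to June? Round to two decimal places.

The unemployment rate changed by +1.60 percentage points.

May: labor force = 148.82 + 14.21 = 163.03; u = 14.21/163.03 = 8.72%.
June: labor force = 151.48 + 17.43 = 168.91; u = 17.43/168.91 = 10.32%.
Change = 10.32% − 8.72% = +1.60 pp.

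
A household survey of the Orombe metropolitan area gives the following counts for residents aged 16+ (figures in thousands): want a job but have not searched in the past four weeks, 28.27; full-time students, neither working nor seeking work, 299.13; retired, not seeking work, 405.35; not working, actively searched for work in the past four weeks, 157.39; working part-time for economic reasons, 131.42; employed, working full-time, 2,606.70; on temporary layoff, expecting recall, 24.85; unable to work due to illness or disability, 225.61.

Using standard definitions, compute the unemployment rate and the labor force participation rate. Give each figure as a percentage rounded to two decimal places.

Unemployment rate ≈ 6.24%; labor force participation rate ≈ 75.29%.

Employed = 131.42 + 2,606.70 = 2,738.12 thousand (anyone who worked, including part-time for economic reasons, counts as employed).
Unemployed = 157.39 + 24.85 = 182.24 thousand (jobless and actively searching, or on temporary layoff).
Labor force = 2,738.12 + 182.24 = 2,920.36 thousand.
Not in labor force = 28.27 + 299.13 + 405.35 + 225.61 = 958.36 thousand (those not working and not actively searching are outside the labor force — including those who want a job but have given up searching).
Civilian working-age population = 2,920.36 + 958.36 = 3,878.72 thousand.
Unemployment rate = 182.24 / 2,920.36 = 6.24%.
Labor force participation rate = 2,920.36 / 3,878.72 = 75.29%.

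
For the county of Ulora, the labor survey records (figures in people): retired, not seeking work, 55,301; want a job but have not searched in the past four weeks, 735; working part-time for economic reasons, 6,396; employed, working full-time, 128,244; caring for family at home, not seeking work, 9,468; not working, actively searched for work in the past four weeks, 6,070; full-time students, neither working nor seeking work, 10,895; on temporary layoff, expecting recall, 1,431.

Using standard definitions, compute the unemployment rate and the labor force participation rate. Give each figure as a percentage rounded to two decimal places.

Employed = 6,396 + 128,244 = 134,640 (anyone who worked, including part-time for economic reasons, counts as employed).
Unemployed = 6,070 + 1,431 = 7,501 (jobless and actively searching, or on temporary layoff).
Labor force = 134,640 + 7,501 = 142,141.
Not in labor force = 55,301 + 735 + 9,468 + 10,895 = 76,399 (those not working and not actively searching are outside the labor force — including those who want a job but have given up searching).
Civilian working-age population = 142,141 + 76,399 = 218,540.
Unemployment rate = 7,501 / 142,141 = 5.28%.
Labor force participation rate = 142,141 / 218,540 = 65.04%.

Unemployment rate ≈ 5.28%; labor force participation rate ≈ 65.04%.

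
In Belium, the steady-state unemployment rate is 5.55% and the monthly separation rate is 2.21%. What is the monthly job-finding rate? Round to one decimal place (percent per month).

From u* = s/(s+f): f = s·(1−u)/u.
f = 2.21 × (1 − 0.0555) / 0.0555 = 2.0873 / 0.0555 ≈ 37.6% per month.

Job-finding rate ≈ 37.6% per month.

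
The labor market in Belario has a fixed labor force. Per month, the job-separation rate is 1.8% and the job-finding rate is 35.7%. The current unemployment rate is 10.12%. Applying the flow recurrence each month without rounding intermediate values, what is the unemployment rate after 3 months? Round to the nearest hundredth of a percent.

With a fixed labor force, u_{t+1} = u_t + s·(1−u_t) − f·u_t = u_t·(1−s−f) + s.
Here 1−s−f = 0.625 and s = 0.018.
u_1 = 0.101200 × 0.625 + 0.018 = 0.081250.
u_2 = 0.081250 × 0.625 + 0.018 = 0.068781.
u_3 = 0.068781 × 0.625 + 0.018 = 0.060988.

Unemployment rate after three months ≈ 6.10%.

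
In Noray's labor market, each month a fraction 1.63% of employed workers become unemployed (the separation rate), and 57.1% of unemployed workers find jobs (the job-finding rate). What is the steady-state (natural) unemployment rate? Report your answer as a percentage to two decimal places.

At steady state the flows balance: s·E = f·U, so U/(E+U) = s/(s+f).
u* = 1.63 / (1.63 + 57.1) = 1.63 / 58.73 = 2.78%.

Steady-state unemployment rate ≈ 2.78%.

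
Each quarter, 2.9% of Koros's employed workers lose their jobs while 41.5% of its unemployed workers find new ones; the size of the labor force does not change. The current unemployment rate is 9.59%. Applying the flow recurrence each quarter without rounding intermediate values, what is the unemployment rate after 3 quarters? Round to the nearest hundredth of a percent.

With a fixed labor force, u_{t+1} = u_t + s·(1−u_t) − f·u_t = u_t·(1−s−f) + s.
Here 1−s−f = 0.556 and s = 0.029.
u_1 = 0.095900 × 0.556 + 0.029 = 0.082320.
u_2 = 0.082320 × 0.556 + 0.029 = 0.074770.
u_3 = 0.074770 × 0.556 + 0.029 = 0.070572.

Unemployment rate after three quarters ≈ 7.06%.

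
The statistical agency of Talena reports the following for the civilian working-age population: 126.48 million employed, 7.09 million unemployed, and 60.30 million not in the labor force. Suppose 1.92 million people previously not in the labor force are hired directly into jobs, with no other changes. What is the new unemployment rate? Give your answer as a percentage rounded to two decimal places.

Initially, labor force = 126.48 + 7.09 = 133.57 million, so u = 7.09/133.57 = 5.31%.
After the change, employed and labor force both rise by 1.92; unemployed unchanged → E = 128.40, U = 7.09, labor force = 135.49 million.
New unemployment rate = 7.09 / 135.49 = 5.23%.

New unemployment rate ≈ 5.23%.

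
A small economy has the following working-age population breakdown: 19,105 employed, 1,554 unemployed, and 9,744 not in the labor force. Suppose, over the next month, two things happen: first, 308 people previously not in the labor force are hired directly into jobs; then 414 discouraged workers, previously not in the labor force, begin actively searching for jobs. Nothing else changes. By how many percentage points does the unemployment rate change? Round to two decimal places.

The unemployment rate changes by +1.68 percentage points.

Initially, labor force = 19,105 + 1,554 = 20,659, so u = 1,554/20,659 = 7.52%.
After the first change, employed and labor force both rise by 308; unemployed unchanged → E = 19,413, U = 1,554, labor force = 20,967.
After the second change, unemployed and labor force both rise by 414 → E = 19,413, U = 1,968, labor force = 21,381.
New unemployment rate = 1,968 / 21,381 = 9.20%.
Change = 9.20% − 7.52% = +1.68 percentage points.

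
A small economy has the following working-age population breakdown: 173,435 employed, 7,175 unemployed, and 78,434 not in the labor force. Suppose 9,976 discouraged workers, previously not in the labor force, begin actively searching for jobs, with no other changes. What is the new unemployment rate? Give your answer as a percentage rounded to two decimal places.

New unemployment rate ≈ 9.00%.

Initially, labor force = 173,435 + 7,175 = 180,610, so u = 7,175/180,610 = 3.97%.
After the change, unemployed and labor force both rise by 9,976 → E = 173,435, U = 17,151, labor force = 190,586.
New unemployment rate = 17,151 / 190,586 = 9.00%.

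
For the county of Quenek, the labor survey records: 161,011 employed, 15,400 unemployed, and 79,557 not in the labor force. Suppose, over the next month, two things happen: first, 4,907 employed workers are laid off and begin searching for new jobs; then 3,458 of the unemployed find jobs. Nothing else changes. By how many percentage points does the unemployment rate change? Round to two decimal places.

The unemployment rate changes by +0.82 percentage points.

Initially, labor force = 161,011 + 15,400 = 176,411, so u = 15,400/176,411 = 8.73%.
After the first change, employed falls and unemployed rises by 4,907; labor force unchanged → E = 156,104, U = 20,307, labor force = 176,411.
After the second change, unemployed falls and employed rises by 3,458; labor force unchanged → E = 159,562, U = 16,849, labor force = 176,411.
New unemployment rate = 16,849 / 176,411 = 9.55%.
Change = 9.55% − 8.73% = +0.82 percentage points.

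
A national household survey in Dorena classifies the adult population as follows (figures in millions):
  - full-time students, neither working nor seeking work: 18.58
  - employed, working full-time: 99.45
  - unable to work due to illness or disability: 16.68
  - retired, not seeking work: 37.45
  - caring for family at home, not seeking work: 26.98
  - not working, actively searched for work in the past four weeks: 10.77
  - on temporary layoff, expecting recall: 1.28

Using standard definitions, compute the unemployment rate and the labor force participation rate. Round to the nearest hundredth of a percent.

Employed = 99.45 million.
Unemployed = 10.77 + 1.28 = 12.05 million (jobless and actively searching, or on temporary layoff).
Labor force = 99.45 + 12.05 = 111.50 million.
Not in labor force = 18.58 + 16.68 + 37.45 + 26.98 = 99.69 million (those not working and not actively searching are outside the labor force).
Civilian working-age population = 111.50 + 99.69 = 211.19 million.
Unemployment rate = 12.05 / 111.50 = 10.81%.
Labor force participation rate = 111.50 / 211.19 = 52.80%.

Unemployment rate ≈ 10.81%; labor force participation rate ≈ 52.80%.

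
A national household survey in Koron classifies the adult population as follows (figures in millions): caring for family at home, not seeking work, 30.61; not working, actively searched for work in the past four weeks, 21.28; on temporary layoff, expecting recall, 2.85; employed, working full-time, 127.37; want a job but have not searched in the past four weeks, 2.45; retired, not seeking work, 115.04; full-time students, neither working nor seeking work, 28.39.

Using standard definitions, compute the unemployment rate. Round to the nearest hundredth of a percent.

Unemployment rate ≈ 15.93%.

Employed = 127.37 million.
Unemployed = 21.28 + 2.85 = 24.13 million (jobless and actively searching, or on temporary layoff).
Labor force = 127.37 + 24.13 = 151.50 million.
Unemployment rate = 24.13 / 151.50 = 15.93%.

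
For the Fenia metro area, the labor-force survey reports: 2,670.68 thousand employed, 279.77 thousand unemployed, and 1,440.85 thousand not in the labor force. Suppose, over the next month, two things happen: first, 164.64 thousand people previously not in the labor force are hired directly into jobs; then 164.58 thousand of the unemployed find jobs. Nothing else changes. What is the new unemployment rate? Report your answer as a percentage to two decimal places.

Initially, labor force = 2,670.68 + 279.77 = 2,950.45 thousand, so u = 279.77/2,950.45 = 9.48%.
After the first change, employed and labor force both rise by 164.64; unemployed unchanged → E = 2,835.32, U = 279.77, labor force = 3,115.09 thousand.
After the second change, unemployed falls and employed rises by 164.58; labor force unchanged → E = 2,999.90, U = 115.19, labor force = 3,115.09 thousand.
New unemployment rate = 115.19 / 3,115.09 = 3.70%.

New unemployment rate ≈ 3.70%.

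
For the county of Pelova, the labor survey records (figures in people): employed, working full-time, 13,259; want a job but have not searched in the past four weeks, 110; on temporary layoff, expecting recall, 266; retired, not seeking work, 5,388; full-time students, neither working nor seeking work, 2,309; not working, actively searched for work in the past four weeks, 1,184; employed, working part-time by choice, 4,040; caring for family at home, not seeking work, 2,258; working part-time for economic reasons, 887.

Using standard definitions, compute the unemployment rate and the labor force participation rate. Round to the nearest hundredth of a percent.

Unemployment rate ≈ 7.38%; labor force participation rate ≈ 66.11%.

Employed = 13,259 + 4,040 + 887 = 18,186 (anyone who worked, including part-time for economic reasons, counts as employed).
Unemployed = 266 + 1,184 = 1,450 (jobless and actively searching, or on temporary layoff).
Labor force = 18,186 + 1,450 = 19,636.
Not in labor force = 110 + 5,388 + 2,309 + 2,258 = 10,065 (those not working and not actively searching are outside the labor force — including those who want a job but have given up searching).
Civilian working-age population = 19,636 + 10,065 = 29,701.
Unemployment rate = 1,450 / 19,636 = 7.38%.
Labor force participation rate = 19,636 / 29,701 = 66.11%.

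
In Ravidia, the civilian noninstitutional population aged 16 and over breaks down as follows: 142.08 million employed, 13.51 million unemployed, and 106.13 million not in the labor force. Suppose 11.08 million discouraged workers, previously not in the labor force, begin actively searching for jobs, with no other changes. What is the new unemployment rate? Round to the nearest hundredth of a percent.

Initially, labor force = 142.08 + 13.51 = 155.59 million, so u = 13.51/155.59 = 8.68%.
After the change, unemployed and labor force both rise by 11.08 → E = 142.08, U = 24.59, labor force = 166.67 million.
New unemployment rate = 24.59 / 166.67 = 14.75%.

New unemployment rate ≈ 14.75%.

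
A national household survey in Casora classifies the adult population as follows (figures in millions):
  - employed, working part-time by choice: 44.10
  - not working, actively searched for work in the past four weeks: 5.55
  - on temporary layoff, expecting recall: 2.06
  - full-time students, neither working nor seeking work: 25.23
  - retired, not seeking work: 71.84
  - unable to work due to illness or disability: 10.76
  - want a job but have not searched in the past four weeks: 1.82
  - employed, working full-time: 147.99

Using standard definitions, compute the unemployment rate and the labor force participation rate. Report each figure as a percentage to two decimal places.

Employed = 44.10 + 147.99 = 192.09 million.
Unemployed = 5.55 + 2.06 = 7.61 million (jobless and actively searching, or on temporary layoff).
Labor force = 192.09 + 7.61 = 199.70 million.
Not in labor force = 25.23 + 71.84 + 10.76 + 1.82 = 109.65 million (those not working and not actively searching are outside the labor force — including those who want a job but have given up searching).
Civilian working-age population = 199.70 + 109.65 = 309.35 million.
Unemployment rate = 7.61 / 199.70 = 3.81%.
Labor force participation rate = 199.70 / 309.35 = 64.55%.

Unemployment rate ≈ 3.81%; labor force participation rate ≈ 64.55%.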